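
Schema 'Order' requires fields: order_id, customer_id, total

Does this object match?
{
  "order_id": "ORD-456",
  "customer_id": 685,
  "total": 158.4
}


Checking required fields... All present.
Valid - all required fields present


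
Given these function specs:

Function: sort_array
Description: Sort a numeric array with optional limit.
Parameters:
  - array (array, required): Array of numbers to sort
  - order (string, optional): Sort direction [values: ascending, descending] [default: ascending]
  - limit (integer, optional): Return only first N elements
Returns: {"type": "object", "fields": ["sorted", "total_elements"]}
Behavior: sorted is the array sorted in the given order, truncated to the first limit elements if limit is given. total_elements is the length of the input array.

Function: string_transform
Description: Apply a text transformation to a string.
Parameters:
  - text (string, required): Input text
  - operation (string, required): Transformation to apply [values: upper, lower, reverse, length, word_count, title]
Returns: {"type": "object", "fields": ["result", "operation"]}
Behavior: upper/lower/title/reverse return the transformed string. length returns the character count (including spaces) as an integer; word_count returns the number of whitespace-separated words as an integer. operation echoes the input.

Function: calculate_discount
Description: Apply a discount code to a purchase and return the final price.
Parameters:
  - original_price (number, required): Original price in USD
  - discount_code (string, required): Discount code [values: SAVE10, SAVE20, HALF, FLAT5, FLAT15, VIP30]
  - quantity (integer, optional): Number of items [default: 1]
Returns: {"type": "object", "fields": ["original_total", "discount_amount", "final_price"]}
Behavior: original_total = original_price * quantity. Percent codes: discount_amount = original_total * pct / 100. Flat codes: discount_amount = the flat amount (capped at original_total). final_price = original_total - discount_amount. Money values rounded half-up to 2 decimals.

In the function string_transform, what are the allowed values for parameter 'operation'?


The string_transform spec declares:
  - operation (string, required): Transformation to apply [values: upper, lower, reverse, length, word_count, title]
Allowed values:
upper, lower, reverse, length, word_count, title


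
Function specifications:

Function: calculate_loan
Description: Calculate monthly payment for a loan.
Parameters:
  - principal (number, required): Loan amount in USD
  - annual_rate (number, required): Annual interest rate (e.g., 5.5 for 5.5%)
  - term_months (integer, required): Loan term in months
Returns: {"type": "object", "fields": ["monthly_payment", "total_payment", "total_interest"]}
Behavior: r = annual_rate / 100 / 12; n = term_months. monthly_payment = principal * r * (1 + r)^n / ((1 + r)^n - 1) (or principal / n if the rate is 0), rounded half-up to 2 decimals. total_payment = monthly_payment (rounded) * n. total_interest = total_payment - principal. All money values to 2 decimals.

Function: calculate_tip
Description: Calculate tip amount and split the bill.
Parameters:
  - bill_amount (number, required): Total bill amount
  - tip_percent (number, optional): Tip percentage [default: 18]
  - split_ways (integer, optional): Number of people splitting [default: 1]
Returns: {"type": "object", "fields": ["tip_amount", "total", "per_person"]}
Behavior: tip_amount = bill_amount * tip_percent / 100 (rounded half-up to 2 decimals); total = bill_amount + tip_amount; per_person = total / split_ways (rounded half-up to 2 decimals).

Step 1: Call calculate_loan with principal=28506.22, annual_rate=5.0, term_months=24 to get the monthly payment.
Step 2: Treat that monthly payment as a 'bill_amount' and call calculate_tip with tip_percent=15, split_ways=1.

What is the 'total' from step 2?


Step 1: calculate_loan(principal=28506.22, annual_rate=5.0, term_months=24)
  r = 5.0 / 100 / 12 = 0.004166666667 (keep full precision)
  (1 + r)^24 = 1.10494134
  monthly_payment = 28506.22 * 0.004166666667 * 1.10494134 / (1.10494134 - 1) = 1250.607487 -> 1250.61
  total_payment = 1250.61 * 24 = 30014.64
  total_interest = 30014.64 - 28506.22 = 1508.42
  -> monthly_payment = 1250.61
Step 2: calculate_tip(bill_amount=1250.61, tip_percent=15, split_ways=1)
  tip_amount = 1250.61 * 15/100 = 187.5915 -> 187.59
  total = 1250.61 + 187.59 = 1438.20
  per_person = 1438.20 / 1 = 1438.2 -> 1438.20
  -> total = 1438.20
$1438.20


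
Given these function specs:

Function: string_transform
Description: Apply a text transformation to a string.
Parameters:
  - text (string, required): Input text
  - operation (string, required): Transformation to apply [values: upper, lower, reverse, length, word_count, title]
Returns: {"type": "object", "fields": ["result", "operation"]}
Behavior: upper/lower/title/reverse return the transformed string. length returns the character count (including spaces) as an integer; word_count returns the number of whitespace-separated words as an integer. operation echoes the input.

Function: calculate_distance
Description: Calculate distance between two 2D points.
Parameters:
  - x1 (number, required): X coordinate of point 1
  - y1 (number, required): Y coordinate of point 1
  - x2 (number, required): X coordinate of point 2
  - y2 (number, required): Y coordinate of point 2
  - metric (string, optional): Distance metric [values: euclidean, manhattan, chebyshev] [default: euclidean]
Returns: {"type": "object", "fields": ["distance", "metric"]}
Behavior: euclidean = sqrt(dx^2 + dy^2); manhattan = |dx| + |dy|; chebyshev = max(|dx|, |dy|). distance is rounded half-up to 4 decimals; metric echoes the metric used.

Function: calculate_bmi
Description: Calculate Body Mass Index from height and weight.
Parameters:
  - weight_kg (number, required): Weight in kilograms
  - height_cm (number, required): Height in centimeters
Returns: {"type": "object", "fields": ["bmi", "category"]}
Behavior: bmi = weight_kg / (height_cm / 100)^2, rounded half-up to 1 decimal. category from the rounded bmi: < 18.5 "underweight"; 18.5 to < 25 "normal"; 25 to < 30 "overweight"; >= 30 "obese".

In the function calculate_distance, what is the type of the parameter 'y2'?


The calculate_distance spec declares:
  - y2 (number, required): Y coordinate of point 2
Type:
number


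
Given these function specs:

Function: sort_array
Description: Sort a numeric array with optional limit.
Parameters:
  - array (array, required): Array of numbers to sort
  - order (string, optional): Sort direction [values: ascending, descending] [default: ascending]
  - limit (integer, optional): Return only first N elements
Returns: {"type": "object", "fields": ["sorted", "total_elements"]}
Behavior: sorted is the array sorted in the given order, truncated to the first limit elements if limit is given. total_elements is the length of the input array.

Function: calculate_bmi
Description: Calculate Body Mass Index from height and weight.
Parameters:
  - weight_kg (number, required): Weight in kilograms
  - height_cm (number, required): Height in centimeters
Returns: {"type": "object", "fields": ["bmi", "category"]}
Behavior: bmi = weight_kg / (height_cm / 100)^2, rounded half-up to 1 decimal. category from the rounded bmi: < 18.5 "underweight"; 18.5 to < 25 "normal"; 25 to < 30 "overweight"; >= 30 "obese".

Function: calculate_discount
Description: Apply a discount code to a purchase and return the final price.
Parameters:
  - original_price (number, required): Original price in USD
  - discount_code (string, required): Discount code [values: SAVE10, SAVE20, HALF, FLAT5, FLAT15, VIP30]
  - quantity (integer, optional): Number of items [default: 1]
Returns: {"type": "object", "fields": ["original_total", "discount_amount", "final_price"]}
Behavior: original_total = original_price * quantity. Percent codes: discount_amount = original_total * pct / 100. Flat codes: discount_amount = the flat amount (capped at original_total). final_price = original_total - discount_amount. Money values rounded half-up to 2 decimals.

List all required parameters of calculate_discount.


Parameters of calculate_discount and their required/optional flag:
  original_price: required
  discount_code: required
  quantity: optional
discount_code, original_price


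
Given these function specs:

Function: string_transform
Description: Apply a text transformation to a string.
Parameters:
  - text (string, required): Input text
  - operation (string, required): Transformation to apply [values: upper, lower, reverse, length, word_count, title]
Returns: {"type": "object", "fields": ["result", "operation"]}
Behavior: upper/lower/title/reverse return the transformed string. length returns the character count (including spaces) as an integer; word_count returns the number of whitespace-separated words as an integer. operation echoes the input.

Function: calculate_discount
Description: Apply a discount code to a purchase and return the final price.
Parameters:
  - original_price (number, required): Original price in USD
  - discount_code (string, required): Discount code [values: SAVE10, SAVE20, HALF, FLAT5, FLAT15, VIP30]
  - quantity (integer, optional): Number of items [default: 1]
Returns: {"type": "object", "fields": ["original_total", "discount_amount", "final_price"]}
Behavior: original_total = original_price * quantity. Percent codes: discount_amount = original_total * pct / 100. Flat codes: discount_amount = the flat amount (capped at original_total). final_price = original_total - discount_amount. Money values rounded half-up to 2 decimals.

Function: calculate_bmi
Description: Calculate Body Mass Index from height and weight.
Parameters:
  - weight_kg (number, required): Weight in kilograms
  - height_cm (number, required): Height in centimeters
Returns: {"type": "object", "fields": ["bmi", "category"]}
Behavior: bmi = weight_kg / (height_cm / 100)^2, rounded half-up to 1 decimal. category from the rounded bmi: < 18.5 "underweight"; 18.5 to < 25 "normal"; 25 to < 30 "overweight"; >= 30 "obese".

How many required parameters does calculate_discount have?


Parameters of calculate_discount: original_price (required), discount_code (required), quantity (optional)
Required count:
2


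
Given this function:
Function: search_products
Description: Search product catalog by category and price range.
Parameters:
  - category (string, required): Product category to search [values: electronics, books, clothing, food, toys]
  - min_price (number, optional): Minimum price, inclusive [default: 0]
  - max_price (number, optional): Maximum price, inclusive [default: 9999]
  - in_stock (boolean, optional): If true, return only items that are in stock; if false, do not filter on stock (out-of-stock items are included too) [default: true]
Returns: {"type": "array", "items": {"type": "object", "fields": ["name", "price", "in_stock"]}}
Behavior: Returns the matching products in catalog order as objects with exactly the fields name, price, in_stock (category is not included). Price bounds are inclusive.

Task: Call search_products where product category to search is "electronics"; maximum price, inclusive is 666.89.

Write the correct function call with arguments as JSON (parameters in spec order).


Mapping each described value to its parameter name:
  'Product category to search' -> category = "electronics"
  'Maximum price, inclusive' -> max_price = 666.89
search_products({"category": "electronics", "max_price": 666.89})


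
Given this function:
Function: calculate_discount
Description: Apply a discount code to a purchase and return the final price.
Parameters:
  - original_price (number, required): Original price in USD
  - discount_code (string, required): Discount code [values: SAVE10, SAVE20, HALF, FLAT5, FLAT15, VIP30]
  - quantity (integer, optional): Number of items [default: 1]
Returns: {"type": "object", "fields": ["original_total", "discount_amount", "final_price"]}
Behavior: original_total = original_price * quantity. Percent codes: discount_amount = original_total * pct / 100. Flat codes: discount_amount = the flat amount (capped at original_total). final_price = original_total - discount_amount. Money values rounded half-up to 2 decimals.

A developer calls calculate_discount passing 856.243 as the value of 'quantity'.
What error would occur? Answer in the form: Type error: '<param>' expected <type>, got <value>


Spec: 'quantity' is declared as integer; 856.243 is a non-integer number.
Type error: 'quantity' expected integer, got 856.243


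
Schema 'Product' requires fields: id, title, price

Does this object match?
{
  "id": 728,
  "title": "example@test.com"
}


Checking required fields...
Missing: price
Invalid - missing required field 'price'


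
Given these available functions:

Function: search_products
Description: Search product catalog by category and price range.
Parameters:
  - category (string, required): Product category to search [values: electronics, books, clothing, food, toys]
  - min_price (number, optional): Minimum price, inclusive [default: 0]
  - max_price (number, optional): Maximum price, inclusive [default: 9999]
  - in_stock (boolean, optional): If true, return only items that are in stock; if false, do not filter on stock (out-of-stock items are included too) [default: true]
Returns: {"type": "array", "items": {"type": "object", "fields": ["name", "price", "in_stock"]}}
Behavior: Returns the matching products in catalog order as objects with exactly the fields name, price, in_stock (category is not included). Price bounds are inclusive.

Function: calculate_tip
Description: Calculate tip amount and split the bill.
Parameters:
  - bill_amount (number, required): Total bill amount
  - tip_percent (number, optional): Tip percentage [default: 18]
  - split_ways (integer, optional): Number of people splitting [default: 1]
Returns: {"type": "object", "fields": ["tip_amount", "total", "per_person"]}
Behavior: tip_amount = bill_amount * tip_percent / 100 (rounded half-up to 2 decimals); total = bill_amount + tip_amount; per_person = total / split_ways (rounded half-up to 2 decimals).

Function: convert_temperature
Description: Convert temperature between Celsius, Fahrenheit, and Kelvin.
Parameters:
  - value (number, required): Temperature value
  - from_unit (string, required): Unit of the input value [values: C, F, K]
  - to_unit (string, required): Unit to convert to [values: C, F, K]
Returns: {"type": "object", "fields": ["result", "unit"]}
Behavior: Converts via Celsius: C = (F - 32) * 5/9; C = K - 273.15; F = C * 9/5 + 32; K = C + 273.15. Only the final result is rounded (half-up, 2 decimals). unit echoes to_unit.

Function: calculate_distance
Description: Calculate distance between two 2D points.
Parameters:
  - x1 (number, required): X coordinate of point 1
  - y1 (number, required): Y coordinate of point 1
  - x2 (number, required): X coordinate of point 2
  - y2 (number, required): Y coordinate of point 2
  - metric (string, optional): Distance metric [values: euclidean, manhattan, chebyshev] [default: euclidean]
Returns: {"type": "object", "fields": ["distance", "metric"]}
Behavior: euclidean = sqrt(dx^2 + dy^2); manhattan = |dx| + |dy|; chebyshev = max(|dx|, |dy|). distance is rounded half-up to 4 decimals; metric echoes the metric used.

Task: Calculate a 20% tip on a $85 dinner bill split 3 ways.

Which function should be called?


The task needs a function whose description is: Calculate tip amount and split the bill.
calculate_tip


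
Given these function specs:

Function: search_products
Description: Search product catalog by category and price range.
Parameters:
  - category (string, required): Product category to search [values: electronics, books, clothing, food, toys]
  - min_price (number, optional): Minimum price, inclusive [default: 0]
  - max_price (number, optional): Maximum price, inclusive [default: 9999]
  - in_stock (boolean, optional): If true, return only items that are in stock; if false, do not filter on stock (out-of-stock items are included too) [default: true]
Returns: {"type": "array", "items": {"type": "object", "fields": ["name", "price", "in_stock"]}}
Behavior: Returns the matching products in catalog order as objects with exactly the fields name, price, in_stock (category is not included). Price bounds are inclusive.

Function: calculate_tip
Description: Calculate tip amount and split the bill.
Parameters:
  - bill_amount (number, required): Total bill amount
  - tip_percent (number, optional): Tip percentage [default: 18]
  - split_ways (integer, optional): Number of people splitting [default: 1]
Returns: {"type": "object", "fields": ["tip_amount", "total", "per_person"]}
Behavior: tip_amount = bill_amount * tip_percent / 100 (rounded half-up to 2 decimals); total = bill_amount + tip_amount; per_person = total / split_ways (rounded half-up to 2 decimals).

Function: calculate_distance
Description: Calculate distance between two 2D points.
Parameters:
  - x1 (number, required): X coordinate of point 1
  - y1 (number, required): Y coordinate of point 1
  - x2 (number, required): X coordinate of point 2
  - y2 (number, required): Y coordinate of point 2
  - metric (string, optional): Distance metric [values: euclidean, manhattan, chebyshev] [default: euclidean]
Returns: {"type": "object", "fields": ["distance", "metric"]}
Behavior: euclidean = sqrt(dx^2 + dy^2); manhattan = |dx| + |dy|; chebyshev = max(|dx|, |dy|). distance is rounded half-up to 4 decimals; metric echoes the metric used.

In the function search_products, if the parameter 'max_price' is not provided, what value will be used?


The search_products spec declares:
  - max_price (number, optional): Maximum price, inclusive [default: 9999]
Default:
9999


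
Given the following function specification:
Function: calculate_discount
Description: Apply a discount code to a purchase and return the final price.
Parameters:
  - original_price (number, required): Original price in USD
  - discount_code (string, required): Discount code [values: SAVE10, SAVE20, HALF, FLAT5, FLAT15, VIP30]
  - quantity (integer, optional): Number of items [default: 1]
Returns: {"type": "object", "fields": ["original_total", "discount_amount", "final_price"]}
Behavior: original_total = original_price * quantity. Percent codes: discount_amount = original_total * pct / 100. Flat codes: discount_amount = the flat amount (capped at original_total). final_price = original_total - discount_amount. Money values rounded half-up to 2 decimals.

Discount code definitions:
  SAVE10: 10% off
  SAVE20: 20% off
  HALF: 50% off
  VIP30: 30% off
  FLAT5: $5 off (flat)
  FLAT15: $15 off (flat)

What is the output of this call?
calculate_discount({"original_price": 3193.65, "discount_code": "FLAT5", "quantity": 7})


original_total = 3193.65 * 7 = 22355.55
FLAT5 = $5 flat: discount_amount = min(5.00, 22355.55) = 5.00
final_price = 22355.55 - 5.00 = 22350.55
Output:
{"original_total": 22355.55, "discount_amount": 5.0, "final_price": 22350.55}


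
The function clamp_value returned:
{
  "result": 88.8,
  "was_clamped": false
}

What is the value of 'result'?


88.8


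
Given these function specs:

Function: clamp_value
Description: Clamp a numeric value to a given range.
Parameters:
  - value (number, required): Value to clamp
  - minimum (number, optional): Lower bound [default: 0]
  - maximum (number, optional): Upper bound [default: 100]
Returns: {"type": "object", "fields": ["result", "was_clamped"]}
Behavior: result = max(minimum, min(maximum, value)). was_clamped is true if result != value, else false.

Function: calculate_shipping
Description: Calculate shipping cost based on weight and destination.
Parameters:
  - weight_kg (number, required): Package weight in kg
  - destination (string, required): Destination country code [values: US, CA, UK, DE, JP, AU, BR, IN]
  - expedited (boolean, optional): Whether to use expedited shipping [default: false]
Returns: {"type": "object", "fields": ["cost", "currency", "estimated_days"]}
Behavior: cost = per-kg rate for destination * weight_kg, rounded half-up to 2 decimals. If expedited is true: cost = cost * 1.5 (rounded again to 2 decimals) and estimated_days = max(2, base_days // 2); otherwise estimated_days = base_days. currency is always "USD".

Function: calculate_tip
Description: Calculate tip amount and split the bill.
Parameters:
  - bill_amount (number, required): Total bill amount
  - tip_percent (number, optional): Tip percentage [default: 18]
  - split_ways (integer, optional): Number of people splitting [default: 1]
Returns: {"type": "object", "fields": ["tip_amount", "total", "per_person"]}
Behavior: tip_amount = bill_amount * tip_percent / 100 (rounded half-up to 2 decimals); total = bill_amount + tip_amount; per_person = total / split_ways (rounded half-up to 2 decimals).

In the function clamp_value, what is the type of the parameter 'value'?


The clamp_value spec declares:
  - value (number, required): Value to clamp
Type:
number


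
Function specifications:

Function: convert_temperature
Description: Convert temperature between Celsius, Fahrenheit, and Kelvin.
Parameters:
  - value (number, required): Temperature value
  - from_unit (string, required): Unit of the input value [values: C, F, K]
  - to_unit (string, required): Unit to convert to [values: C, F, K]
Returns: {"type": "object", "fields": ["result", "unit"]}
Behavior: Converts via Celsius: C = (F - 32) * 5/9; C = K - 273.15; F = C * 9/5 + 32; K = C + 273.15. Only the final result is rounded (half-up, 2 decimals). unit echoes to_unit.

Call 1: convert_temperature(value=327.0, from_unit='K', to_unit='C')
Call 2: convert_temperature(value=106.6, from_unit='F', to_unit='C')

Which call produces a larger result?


Call 1:
  To C: 327 - 273.15 = 53.85
  Target is C: 53.85
  Round to 2 decimals: 53.85
  -> 53.85 C
Call 2:
  To C: (106.6 - 32) * 5/9 = 41.444444
  Target is C: 41.444444
  Round to 2 decimals: 41.44
  -> 41.44 C
Call 1 (53.85 C)


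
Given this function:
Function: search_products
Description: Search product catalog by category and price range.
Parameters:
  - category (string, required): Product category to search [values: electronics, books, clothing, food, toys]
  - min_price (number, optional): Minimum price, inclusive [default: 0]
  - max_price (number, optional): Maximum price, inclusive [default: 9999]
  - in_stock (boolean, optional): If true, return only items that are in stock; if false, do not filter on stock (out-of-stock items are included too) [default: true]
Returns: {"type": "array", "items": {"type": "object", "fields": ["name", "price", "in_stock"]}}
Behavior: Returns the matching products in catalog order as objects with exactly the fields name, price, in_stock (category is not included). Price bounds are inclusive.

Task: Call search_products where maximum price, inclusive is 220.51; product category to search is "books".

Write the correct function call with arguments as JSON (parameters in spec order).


Mapping each described value to its parameter name:
  'Maximum price, inclusive' -> max_price = 220.51
  'Product category to search' -> category = "books"
search_products({"category": "books", "max_price": 220.51})


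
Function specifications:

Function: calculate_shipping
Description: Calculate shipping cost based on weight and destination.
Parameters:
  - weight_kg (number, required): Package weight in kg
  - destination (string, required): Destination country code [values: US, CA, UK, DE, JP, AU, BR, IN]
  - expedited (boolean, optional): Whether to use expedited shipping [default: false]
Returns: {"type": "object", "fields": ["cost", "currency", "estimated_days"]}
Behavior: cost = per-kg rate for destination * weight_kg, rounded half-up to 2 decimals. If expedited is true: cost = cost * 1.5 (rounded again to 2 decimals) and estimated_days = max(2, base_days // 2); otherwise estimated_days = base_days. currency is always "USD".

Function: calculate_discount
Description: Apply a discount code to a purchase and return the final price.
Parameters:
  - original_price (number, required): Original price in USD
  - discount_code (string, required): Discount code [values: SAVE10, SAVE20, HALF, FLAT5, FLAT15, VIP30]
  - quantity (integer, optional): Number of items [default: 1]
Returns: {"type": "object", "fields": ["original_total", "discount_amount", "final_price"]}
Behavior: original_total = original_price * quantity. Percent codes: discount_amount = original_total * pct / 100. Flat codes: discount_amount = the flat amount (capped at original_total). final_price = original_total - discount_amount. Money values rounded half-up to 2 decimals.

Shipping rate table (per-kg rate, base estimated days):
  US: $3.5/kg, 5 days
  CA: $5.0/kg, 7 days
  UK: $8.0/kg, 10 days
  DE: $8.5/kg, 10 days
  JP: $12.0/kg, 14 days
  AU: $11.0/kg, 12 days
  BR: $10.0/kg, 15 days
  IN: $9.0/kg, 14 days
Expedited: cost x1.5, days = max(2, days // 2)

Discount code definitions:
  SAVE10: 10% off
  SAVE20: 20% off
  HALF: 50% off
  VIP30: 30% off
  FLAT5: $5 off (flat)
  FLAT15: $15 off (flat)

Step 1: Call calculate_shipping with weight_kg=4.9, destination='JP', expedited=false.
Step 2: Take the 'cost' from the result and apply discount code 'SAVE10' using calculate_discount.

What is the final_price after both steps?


Step 1: calculate_shipping(weight_kg=4.9, destination=JP, expedited=false)
  Rate for JP: $12.0/kg, base 14 days
  cost = 12.0 * 4.9 = 58.8 -> 58.80
  expedited not set/false: estimated_days = 14
  -> cost = 58.80 USD
Step 2: calculate_discount(original_price=58.8, discount_code=SAVE10, quantity=1)
  original_total = 58.8 * 1 = 58.80
  SAVE10 = 10% off: discount_amount = 58.80 * 10/100 = 5.88 -> 5.88
  final_price = 58.80 - 5.88 = 52.92
  -> final_price = 52.92
$52.92


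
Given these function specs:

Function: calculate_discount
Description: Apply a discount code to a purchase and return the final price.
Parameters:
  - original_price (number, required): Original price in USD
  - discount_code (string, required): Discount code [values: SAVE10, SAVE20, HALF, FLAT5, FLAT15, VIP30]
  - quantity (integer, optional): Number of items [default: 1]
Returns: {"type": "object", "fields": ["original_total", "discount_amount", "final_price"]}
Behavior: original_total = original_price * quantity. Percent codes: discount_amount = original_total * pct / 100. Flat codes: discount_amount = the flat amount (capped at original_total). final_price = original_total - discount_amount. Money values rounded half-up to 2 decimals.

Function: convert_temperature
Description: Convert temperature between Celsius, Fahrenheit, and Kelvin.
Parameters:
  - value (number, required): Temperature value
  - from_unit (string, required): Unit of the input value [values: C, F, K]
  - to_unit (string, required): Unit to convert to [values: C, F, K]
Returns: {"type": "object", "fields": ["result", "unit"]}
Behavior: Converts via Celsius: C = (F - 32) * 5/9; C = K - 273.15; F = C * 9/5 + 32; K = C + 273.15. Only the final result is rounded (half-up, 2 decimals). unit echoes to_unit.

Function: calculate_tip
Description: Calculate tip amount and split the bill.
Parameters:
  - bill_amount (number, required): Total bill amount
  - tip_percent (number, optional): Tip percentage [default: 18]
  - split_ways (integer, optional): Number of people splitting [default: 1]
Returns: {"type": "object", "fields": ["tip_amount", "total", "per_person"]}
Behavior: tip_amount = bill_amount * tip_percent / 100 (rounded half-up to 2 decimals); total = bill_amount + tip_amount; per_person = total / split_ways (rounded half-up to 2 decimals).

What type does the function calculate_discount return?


The calculate_discount spec declares Returns: {"type": "object", "fields": ["original_total", "discount_amount", "final_price"]}
Type:
object


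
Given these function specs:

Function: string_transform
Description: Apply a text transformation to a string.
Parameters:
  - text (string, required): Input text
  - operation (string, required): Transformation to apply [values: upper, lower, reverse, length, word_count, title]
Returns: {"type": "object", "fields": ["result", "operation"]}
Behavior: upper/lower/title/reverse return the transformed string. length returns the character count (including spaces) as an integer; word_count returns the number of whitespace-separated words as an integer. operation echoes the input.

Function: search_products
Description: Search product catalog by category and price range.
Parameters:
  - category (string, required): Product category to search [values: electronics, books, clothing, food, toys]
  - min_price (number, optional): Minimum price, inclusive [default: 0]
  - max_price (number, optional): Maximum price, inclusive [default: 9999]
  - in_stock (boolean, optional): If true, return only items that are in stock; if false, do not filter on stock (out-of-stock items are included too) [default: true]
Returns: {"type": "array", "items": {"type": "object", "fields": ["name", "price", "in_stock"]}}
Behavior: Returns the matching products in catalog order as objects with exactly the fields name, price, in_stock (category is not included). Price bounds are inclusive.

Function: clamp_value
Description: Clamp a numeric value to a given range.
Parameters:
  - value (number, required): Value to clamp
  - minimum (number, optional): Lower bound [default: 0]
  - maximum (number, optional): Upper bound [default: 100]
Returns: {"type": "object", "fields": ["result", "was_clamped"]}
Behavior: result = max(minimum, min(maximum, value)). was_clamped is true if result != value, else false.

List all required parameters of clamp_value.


Parameters of clamp_value and their required/optional flag:
  value: required
  minimum: optional
  maximum: optional
value


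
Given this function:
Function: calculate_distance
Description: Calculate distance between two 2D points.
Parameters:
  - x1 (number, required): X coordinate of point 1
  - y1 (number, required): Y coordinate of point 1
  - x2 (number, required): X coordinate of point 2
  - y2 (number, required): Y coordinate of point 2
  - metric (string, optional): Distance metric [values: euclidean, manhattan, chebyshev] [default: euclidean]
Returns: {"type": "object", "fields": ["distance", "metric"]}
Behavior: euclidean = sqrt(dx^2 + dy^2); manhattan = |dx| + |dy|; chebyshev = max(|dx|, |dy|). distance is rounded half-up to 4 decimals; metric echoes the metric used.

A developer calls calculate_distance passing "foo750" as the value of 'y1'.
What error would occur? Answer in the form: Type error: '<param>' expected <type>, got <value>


Spec: 'y1' is declared as number; "foo750" is a string.
Type error: 'y1' expected number, got "foo750"


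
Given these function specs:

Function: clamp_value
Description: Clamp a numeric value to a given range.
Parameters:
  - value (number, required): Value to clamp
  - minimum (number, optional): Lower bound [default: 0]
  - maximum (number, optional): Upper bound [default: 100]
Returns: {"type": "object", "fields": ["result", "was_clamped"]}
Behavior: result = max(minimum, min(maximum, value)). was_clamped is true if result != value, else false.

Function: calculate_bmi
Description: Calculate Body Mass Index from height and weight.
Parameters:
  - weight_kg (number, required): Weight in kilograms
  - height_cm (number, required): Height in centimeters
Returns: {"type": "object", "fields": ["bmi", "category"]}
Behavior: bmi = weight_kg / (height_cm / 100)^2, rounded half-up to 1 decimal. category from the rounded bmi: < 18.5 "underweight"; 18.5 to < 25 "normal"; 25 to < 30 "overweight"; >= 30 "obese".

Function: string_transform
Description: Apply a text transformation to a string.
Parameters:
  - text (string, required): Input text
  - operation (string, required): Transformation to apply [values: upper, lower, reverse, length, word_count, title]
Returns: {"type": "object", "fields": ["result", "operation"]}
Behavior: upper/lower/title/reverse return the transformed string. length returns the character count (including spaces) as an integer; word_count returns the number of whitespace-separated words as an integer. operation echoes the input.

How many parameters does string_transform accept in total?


Parameters of string_transform: text (required), operation (required)
Total:
2


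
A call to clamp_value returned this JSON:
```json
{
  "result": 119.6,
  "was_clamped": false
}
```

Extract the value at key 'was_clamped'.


false


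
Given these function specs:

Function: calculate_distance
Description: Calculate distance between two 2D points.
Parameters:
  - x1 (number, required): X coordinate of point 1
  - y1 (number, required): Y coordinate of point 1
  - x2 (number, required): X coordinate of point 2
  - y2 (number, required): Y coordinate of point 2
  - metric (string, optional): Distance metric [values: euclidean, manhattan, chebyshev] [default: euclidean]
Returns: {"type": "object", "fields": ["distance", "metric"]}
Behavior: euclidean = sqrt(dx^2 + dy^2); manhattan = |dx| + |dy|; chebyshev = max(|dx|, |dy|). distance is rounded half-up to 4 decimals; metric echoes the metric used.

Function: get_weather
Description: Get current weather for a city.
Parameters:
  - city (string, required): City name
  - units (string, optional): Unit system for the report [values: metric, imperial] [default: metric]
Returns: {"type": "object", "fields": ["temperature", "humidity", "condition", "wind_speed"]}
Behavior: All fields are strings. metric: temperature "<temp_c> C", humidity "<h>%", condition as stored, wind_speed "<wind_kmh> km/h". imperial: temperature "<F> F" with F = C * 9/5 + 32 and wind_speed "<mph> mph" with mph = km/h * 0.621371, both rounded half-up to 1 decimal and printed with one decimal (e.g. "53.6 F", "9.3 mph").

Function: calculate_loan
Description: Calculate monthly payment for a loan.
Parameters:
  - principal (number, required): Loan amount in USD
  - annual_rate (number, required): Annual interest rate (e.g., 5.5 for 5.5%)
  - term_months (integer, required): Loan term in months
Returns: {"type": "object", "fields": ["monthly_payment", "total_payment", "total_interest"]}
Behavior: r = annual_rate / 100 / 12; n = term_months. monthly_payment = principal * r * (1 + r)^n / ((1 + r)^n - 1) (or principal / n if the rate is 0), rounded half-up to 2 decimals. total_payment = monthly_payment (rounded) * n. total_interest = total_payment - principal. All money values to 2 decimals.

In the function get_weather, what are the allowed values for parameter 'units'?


The get_weather spec declares:
  - units (string, optional): Unit system for the report [values: metric, imperial] [default: metric]
Allowed values:
metric, imperial


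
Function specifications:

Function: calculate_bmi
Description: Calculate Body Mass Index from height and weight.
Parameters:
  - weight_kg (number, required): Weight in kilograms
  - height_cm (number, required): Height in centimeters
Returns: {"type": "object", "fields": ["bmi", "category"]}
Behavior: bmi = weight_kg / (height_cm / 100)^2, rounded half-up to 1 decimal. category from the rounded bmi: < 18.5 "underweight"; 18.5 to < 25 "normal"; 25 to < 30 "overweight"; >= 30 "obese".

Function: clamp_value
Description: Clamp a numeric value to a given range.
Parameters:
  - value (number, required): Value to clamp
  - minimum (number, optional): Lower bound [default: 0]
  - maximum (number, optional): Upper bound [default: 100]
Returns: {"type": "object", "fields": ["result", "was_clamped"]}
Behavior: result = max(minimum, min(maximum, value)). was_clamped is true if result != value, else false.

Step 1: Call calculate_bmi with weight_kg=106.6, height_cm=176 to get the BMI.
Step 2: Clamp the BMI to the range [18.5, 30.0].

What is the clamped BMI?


Step 1: calculate_bmi(weight_kg=106.6, height_cm=176)
  height_m = 176 / 100 = 1.76
  bmi = 106.6 / 1.76^2 = 106.6 / 3.0976 = 34.41374 -> 34.4
  34.4 >= 30 -> obese
  -> bmi = 34.4
Step 2: clamp_value(value=34.4, minimum=18.5, maximum=30.0)
  result = max(18.5, min(30.0, 34.4)) = max(18.5, 30.0) = 30.0
  was_clamped = (30.0 != 34.4) = true
  -> result = 30.0
30.0


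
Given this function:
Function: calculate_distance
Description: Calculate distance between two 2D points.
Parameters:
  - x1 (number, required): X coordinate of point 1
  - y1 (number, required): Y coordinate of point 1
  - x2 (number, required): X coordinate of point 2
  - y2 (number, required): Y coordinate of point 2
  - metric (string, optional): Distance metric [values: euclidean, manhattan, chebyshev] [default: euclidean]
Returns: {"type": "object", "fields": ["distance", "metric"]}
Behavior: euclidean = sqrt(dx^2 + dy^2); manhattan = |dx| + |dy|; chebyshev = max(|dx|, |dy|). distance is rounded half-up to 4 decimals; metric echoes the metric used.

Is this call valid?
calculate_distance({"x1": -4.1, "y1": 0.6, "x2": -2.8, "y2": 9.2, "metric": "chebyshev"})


Checking all required parameters present and types match... All valid.
Valid


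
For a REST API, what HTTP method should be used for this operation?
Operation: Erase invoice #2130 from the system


GET = read, POST = create, PUT = update/replace, DELETE = remove
This operation is a removal.
DELETE


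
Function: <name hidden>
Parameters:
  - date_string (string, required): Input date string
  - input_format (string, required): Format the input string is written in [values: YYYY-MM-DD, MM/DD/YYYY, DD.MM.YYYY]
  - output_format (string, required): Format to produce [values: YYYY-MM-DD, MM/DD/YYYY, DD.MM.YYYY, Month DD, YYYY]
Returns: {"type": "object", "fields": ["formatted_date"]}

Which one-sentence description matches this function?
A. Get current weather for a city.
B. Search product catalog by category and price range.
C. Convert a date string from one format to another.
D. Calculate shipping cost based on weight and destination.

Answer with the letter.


Parameters date_string, input_format, output_format and return ["formatted_date"] fit: Convert a date string from one format to another.
C


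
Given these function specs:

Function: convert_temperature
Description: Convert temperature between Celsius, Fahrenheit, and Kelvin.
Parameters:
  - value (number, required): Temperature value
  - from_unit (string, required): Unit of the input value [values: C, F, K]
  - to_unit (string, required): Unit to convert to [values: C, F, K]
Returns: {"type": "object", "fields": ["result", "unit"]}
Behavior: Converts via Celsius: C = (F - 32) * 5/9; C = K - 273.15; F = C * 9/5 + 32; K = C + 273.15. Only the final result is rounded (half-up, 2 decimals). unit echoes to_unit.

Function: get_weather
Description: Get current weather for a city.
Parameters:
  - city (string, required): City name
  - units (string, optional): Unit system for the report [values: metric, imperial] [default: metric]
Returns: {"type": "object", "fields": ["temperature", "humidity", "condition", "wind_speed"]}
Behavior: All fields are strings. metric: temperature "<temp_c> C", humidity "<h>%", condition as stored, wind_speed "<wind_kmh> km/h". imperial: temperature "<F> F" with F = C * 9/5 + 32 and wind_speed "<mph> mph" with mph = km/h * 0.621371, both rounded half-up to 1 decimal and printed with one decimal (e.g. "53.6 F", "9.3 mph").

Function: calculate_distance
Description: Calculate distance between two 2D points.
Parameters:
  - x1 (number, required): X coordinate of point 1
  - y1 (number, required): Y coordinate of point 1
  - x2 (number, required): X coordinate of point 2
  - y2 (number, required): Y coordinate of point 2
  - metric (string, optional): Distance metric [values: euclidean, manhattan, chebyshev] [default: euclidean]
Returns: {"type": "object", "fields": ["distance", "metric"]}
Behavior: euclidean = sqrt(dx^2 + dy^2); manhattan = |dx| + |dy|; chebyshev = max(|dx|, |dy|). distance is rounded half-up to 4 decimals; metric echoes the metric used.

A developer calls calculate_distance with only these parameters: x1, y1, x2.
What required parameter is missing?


Required parameters: x1, y1, x2, y2
Provided: x1, y1, x2
Missing: y2
y2


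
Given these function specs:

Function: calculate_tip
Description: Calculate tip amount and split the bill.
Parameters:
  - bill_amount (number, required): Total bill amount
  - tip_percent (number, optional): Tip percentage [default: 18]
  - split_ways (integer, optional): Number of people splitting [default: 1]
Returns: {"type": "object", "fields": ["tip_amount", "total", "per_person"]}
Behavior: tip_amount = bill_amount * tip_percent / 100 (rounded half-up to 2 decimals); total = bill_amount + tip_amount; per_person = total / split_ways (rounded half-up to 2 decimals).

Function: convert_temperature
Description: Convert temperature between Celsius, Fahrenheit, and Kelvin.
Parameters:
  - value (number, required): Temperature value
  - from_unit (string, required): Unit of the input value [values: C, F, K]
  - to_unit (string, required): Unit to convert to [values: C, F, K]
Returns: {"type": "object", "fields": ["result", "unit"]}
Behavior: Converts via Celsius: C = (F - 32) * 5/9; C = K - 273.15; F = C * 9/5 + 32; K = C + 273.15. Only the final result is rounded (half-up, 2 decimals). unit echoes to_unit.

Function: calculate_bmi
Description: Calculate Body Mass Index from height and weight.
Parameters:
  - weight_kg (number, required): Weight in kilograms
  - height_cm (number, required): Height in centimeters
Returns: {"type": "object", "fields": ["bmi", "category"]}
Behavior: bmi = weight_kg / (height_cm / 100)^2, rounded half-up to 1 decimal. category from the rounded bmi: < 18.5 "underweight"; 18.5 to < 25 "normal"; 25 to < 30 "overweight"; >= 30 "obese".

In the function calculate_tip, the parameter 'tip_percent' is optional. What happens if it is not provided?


The calculate_tip spec declares:
  - tip_percent (number, optional): Tip percentage [default: 18]
It defaults to 18
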